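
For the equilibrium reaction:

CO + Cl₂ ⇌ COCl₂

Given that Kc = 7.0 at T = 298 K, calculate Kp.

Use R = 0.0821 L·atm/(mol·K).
K_p = 0.2861

Δn = (moles gaseous products) − (moles gaseous reactants) = -1
T = 298 K; RT = 0.0821 × 298 = 24.4658
Kp = Kc·(RT)^Δn = 7.0 × (24.4658)^-1 = 7.0 × 0.0408734 = 0.2861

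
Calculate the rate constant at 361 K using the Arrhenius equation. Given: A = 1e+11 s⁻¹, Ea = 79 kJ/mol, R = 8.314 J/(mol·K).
3.70e-01 s⁻¹

k = A·exp(-Ea/(R·T)) = 1e+11·exp(-79000/(8.314·361)) = 1e+11·exp(-26.3215) = 1e+11·3.7046e-12 = 3.70e-01 s⁻¹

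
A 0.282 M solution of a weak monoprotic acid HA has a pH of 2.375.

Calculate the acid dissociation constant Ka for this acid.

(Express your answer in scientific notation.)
K_a = 6.40e-05

[H⁺] = 10^(−pH) = 10^(−2.375) = 4.217e-03 M. For HA ⇌ H⁺ + A⁻, Ka = x²/(C − x) = (4.217e-03)²/(0.282 − 4.217e-03) = 6.40e-05.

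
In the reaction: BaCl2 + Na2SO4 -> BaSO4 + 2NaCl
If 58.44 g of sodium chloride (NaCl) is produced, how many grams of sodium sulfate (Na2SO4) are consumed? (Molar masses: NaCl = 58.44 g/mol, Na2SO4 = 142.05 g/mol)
Moles of NaCl = 58.44 g ÷ 58.44 g/mol = 1 mol
Mole ratio: 1 mol Na2SO4 / 2 mol NaCl
Moles of Na2SO4 = 1 × (1/2) = 0.5 mol
Mass of Na2SO4 = 0.5 mol × 142.05 g/mol = 71.03 g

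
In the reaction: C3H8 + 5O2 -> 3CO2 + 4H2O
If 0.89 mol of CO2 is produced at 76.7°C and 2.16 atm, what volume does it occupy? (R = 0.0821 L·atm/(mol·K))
T = 76.7°C + 273.15 = 349.85 K
V = nRT/P = (0.89 × 0.0821 × 349.85) / 2.16
V = 11.83 L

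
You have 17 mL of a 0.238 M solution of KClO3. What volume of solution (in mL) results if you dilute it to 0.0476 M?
Using M₁V₁ = M₂V₂:
0.238 × 17 = 0.0476 × V₂
V₂ = (0.238 × 17) / 0.0476 = 85 mL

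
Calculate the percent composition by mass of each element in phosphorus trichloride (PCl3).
P: 22.55%, Cl: 77.45%

Molar mass of PCl3 = 137.32 g/mol
% P = (1 × 30.97) / 137.32 × 100% = 30.97 / 137.32 × 100% = 22.55%
% Cl = (3 × 35.45) / 137.32 × 100% = 106.35 / 137.32 × 100% = 77.45%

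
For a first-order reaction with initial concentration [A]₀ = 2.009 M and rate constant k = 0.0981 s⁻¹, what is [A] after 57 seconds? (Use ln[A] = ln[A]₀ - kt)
0.0075 M

ln[A] = ln[A]₀ - k·t = ln(2.009) - (0.0981)·(57) = 0.6976 - 5.5917 = -4.8941
[A] = e^(-4.8941) = 0.0075 M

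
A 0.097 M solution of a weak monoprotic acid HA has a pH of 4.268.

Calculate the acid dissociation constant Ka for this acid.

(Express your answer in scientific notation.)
K_a = 3.00e-08

[H⁺] = 10^(−pH) = 10^(−4.268) = 5.395e-05 M. For HA ⇌ H⁺ + A⁻, Ka = x²/(C − x) = (5.395e-05)²/(0.097 − 5.395e-05) = 3.00e-08.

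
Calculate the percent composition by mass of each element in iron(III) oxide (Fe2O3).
Fe: 69.94%, O: 30.06%

Molar mass of Fe2O3 = 159.7 g/mol
% Fe = (2 × 55.85) / 159.7 × 100% = 111.7 / 159.7 × 100% = 69.94%
% O = (3 × 16.0) / 159.7 × 100% = 48 / 159.7 × 100% = 30.06%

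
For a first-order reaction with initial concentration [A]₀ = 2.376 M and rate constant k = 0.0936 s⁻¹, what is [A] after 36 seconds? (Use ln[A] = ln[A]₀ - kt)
0.0817 M

ln[A] = ln[A]₀ - k·t = ln(2.376) - (0.0936)·(36) = 0.8654 - 3.3696 = -2.5042
[A] = e^(-2.5042) = 0.0817 M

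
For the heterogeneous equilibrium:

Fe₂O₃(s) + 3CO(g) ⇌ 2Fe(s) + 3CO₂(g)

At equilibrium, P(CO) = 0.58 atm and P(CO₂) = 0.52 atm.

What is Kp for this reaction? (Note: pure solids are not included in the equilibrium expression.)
K_p = 0.721

Solids (Fe₂O₃, Fe) are excluded.
Kp = P(CO₂)³/P(CO)³ = (0.52)³/(0.58)³ = 0.1406/0.1951 = 0.721.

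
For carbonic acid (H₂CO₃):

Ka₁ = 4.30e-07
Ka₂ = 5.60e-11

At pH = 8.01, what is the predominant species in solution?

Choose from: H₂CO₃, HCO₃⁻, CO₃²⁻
HCO₃⁻

pKa1 = 6.37, pKa2 = 10.25. Each pKa is the crossover between adjacent species; pH = 8.01 lies in the region where HCO₃⁻ predominates.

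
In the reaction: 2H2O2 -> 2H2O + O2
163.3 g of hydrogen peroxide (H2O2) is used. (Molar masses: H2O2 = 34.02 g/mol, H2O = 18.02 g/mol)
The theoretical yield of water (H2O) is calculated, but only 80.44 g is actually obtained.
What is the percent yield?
Moles of H2O2 = 163.3 g ÷ 34.02 g/mol = 4.80012 mol
Mole ratio: 2 mol H2O / 2 mol H2O2
Moles of H2O = 4.80012 × (2/2) = 4.80012 mol
Theoretical yield = 4.80012 mol × 18.02 g/mol = 86.498 g
Actual yield = 80.44 g
Percent yield = (80.44 / 86.498) × 100% = 93.0%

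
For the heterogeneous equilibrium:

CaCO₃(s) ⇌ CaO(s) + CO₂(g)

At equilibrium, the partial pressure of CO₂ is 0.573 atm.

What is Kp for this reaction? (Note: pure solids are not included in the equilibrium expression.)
K_p = 0.573

Solids (CaCO₃, CaO) have activity 1 and are excluded.
Kp = P(CO₂) = 0.573.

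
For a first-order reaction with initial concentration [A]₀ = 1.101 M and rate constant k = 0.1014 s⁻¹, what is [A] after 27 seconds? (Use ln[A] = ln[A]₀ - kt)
0.0712 M

ln[A] = ln[A]₀ - k·t = ln(1.101) - (0.1014)·(27) = 0.0962 - 2.7378 = -2.6416
[A] = e^(-2.6416) = 0.0712 M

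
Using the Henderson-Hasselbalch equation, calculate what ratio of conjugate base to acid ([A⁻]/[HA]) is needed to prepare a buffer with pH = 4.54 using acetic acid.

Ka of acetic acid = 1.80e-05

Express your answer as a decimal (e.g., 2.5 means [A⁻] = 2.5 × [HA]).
[A⁻]/[HA] = 0.624

pKa = −log(1.80e-05) = 4.7447. pH = pKa + log([A⁻]/[HA]). 4.54 = 4.7447 + log(ratio). log(ratio) = 4.54 − 4.7447 = -0.2047. ratio = 10^(-0.2047) = 0.624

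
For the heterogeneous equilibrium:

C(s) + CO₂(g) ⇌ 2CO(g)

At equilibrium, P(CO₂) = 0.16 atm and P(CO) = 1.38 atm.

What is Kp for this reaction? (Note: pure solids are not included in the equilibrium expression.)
K_p = 11.902

Solid C is excluded.
Kp = P(CO)²/P(CO₂) = (1.38)²/0.16 = 1.904/0.16 = 11.902.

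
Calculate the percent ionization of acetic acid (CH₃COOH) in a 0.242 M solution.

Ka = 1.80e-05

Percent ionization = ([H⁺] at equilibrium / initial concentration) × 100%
Percent ionization = 0.859%

Let x = [H⁺]. Ka = x²/(C - x) ⇒ x² + (1.80e-05)x - (1.80e-05)(0.242) = 0. x = 2.0781e-03. Percent = (2.0781e-03/0.242) × 100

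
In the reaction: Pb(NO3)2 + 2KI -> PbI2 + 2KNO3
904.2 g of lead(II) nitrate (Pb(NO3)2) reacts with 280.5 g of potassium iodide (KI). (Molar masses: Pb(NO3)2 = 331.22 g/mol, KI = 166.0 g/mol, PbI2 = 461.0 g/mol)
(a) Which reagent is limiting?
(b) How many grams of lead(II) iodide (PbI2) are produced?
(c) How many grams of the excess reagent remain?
(a) KI, (b) 389.5 g, (c) 624.4 g

Moles of Pb(NO3)2 = 904.2 g ÷ 331.22 g/mol = 2.72991 mol
Moles of KI = 280.5 g ÷ 166.0 g/mol = 1.68976 mol
Moles ÷ coefficient: Pb(NO3)2: 2.72991/1 = 2.73, KI: 1.68976/2 = 0.8449
(a) KI has the smaller value, so KI is the limiting reagent.
(b) Moles of PbI2 = 1.68976 mol KI × (1/2) = 0.84488 mol; mass = 0.84488 mol × 461.0 g/mol = 389.5 g
(c) Pb(NO3)2 consumed = 1.68976 × (1/2) = 0.84488 mol; remaining = 2.72991 − 0.84488 = 1.88503 mol; mass = 1.88503 mol × 331.22 g/mol = 624.4 g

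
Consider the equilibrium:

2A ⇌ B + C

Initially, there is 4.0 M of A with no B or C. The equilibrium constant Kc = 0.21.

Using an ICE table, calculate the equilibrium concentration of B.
[B] = 0.956 M

ICE: [A] = 4.0 − 2x, [B] = [C] = x.
Kc = x²/(4.0 − 2x)² = 0.21 ⇒ √Kc = x/(4.0 − 2x).
x = √0.21·4.0/(1 + 2√0.21) = 0.45826·4.0/1.9165 = 0.95644.
[B] = x = 0.956 M.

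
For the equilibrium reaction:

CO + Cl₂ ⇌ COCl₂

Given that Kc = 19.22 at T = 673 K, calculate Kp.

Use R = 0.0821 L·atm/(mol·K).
K_p = 0.3479

Δn = (moles gaseous products) − (moles gaseous reactants) = -1
T = 673 K; RT = 0.0821 × 673 = 55.2533
Kp = Kc·(RT)^Δn = 19.22 × (55.2533)^-1 = 19.22 × 0.0180985 = 0.3479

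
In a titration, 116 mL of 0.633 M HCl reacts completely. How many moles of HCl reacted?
Moles = Molarity × Volume (L)
Moles = 0.633 M × 0.116 L = 0.07343 mol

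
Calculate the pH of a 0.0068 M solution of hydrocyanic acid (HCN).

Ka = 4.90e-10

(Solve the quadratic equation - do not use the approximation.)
pH = 5.74

x² + Ka×x - Ka×C = 0. Using quadratic formula: [H⁺] = 1.8251e-06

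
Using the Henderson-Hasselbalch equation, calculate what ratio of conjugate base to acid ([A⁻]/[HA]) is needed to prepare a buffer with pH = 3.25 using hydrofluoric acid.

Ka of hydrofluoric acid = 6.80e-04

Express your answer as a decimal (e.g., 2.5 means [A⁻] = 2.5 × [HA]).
[A⁻]/[HA] = 1.209

pKa = −log(6.80e-04) = 3.1675. pH = pKa + log([A⁻]/[HA]). 3.25 = 3.1675 + log(ratio). log(ratio) = 3.25 − 3.1675 = 0.0825. ratio = 10^(0.0825) = 1.209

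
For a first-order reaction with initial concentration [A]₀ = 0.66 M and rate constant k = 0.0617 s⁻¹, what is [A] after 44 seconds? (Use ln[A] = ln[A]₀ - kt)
0.0437 M

ln[A] = ln[A]₀ - k·t = ln(0.66) - (0.0617)·(44) = -0.4155 - 2.7148 = -3.1303
[A] = e^(-3.1303) = 0.0437 M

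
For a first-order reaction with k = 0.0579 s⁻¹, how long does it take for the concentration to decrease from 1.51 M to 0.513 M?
18.65 s

From ln[A] = ln[A]₀ - k·t: t = ln([A]₀/[A])/k = ln(1.51/0.513)/0.0579 = ln(2.9435)/0.0579 = 1.0796/0.0579 = 18.65 s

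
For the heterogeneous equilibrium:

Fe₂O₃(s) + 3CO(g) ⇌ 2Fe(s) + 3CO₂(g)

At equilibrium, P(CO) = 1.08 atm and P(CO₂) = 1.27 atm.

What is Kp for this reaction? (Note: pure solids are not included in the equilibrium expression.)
K_p = 1.626

Solids (Fe₂O₃, Fe) are excluded.
Kp = P(CO₂)³/P(CO)³ = (1.27)³/(1.08)³ = 2.048/1.26 = 1.626.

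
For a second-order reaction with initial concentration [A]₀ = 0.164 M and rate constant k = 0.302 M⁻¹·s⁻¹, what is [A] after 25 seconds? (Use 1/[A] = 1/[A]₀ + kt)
0.0733 M

1/[A] = 1/[A]₀ + k·t = 1/0.164 + (0.302)·(25) = 6.0976 + 7.5500 = 13.6476
[A] = 1/13.6476 = 0.0733 M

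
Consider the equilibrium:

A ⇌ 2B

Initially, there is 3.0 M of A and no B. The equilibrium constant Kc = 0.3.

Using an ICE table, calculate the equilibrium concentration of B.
[B] = 0.877 M

ICE: [A] = 3.0 − x, [B] = 2x.
Kc = (2x)²/(3.0 − x) = 0.3 ⇒ 4x² + 0.3x − 0.9 = 0.
x = (−0.3 + √(0.3² + 4·4·0.9))/(2·4) = (−0.3 + √14.49)/8 = 0.43832.
[B] = 2x = 0.877 M.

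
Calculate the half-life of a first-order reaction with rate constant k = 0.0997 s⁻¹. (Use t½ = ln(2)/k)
6.95 s

t½ = ln(2)/k = 0.6931/0.0997 = 6.95 s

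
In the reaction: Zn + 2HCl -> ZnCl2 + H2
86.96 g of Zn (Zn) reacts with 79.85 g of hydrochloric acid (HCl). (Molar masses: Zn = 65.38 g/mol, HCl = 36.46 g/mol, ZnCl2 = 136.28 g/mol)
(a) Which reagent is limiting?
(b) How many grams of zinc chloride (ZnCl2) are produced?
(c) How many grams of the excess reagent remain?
(a) HCl, (b) 149.2 g, (c) 15.37 g

Moles of Zn = 86.96 g ÷ 65.38 g/mol = 1.33007 mol
Moles of HCl = 79.85 g ÷ 36.46 g/mol = 2.19007 mol
Moles ÷ coefficient: Zn: 1.33007/1 = 1.33, HCl: 2.19007/2 = 1.095
(a) HCl has the smaller value, so HCl is the limiting reagent.
(b) Moles of ZnCl2 = 2.19007 mol HCl × (1/2) = 1.09504 mol; mass = 1.09504 mol × 136.28 g/mol = 149.2 g
(c) Zn consumed = 2.19007 × (1/2) = 1.09504 mol; remaining = 1.33007 − 1.09504 = 0.235035 mol; mass = 0.235035 mol × 65.38 g/mol = 15.37 g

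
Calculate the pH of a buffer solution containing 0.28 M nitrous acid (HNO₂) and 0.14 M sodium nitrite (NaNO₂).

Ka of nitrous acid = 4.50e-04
pH = 3.05

pKa = -log(4.50e-04) = 3.35. pH = pKa + log([A⁻]/[HA]) = 3.35 + log(0.14/0.28)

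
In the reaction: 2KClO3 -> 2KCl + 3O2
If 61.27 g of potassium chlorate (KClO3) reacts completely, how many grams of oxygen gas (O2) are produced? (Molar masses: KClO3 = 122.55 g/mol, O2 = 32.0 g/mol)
Moles of KClO3 = 61.27 g ÷ 122.55 g/mol = 0.499959 mol
Mole ratio: 3 mol O2 / 2 mol KClO3
Moles of O2 = 0.499959 × (3/2) = 0.749939 mol
Mass of O2 = 0.749939 mol × 32.0 g/mol = 24 g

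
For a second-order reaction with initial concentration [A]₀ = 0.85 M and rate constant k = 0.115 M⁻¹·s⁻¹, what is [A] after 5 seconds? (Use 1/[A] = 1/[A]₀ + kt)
0.5709 M

1/[A] = 1/[A]₀ + k·t = 1/0.85 + (0.115)·(5) = 1.1765 + 0.5750 = 1.7515
[A] = 1/1.7515 = 0.5709 M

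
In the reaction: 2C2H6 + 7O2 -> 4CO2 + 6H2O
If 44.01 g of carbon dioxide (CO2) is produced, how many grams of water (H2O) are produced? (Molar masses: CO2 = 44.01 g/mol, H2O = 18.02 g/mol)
Moles of CO2 = 44.01 g ÷ 44.01 g/mol = 1 mol
Mole ratio: 6 mol H2O / 4 mol CO2
Moles of H2O = 1 × (6/4) = 1.5 mol
Mass of H2O = 1.5 mol × 18.02 g/mol = 27.03 g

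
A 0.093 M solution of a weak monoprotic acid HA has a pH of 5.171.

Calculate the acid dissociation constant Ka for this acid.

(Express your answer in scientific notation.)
K_a = 4.89e-10

[H⁺] = 10^(−pH) = 10^(−5.171) = 6.745e-06 M. For HA ⇌ H⁺ + A⁻, Ka = x²/(C − x) = (6.745e-06)²/(0.093 − 6.745e-06) = 4.89e-10.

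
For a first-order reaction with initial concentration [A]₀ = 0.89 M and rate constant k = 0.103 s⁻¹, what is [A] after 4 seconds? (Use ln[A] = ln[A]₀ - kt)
0.5895 M

ln[A] = ln[A]₀ - k·t = ln(0.89) - (0.103)·(4) = -0.1165 - 0.4120 = -0.5285
[A] = e^(-0.5285) = 0.5895 M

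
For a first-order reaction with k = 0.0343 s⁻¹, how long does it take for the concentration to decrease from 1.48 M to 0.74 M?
20.21 s

From ln[A] = ln[A]₀ - k·t: t = ln([A]₀/[A])/k = ln(1.48/0.74)/0.0343 = ln(2.0000)/0.0343 = 0.6931/0.0343 = 20.21 s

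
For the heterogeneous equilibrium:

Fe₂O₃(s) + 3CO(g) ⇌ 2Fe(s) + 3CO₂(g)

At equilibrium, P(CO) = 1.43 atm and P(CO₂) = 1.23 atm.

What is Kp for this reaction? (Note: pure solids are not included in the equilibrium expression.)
K_p = 0.636

Solids (Fe₂O₃, Fe) are excluded.
Kp = P(CO₂)³/P(CO)³ = (1.23)³/(1.43)³ = 1.861/2.924 = 0.636.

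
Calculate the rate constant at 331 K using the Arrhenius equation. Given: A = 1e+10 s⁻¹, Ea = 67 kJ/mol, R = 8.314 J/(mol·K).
2.67e-01 s⁻¹

k = A·exp(-Ea/(R·T)) = 1e+10·exp(-67000/(8.314·331)) = 1e+10·exp(-24.3465) = 1e+10·2.6696e-11 = 2.67e-01 s⁻¹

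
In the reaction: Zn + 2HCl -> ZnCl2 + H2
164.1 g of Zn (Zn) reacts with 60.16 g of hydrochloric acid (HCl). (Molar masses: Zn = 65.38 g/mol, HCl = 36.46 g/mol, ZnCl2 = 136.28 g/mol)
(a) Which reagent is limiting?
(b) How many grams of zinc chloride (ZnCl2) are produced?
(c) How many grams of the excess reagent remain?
(a) HCl, (b) 112.4 g, (c) 110.2 g

Moles of Zn = 164.1 g ÷ 65.38 g/mol = 2.50994 mol
Moles of HCl = 60.16 g ÷ 36.46 g/mol = 1.65003 mol
Moles ÷ coefficient: Zn: 2.50994/1 = 2.51, HCl: 1.65003/2 = 0.825
(a) HCl has the smaller value, so HCl is the limiting reagent.
(b) Moles of ZnCl2 = 1.65003 mol HCl × (1/2) = 0.825014 mol; mass = 0.825014 mol × 136.28 g/mol = 112.4 g
(c) Zn consumed = 1.65003 × (1/2) = 0.825014 mol; remaining = 2.50994 − 0.825014 = 1.68493 mol; mass = 1.68493 mol × 65.38 g/mol = 110.2 g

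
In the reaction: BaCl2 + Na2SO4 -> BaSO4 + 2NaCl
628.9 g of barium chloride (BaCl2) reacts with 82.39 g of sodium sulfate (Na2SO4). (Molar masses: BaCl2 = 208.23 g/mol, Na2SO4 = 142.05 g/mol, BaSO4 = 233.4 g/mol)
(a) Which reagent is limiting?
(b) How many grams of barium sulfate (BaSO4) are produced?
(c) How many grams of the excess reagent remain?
(a) Na2SO4, (b) 135.4 g, (c) 508.1 g

Moles of BaCl2 = 628.9 g ÷ 208.23 g/mol = 3.02022 mol
Moles of Na2SO4 = 82.39 g ÷ 142.05 g/mol = 0.580007 mol
Moles ÷ coefficient: BaCl2: 3.02022/1 = 3.02, Na2SO4: 0.580007/1 = 0.58
(a) Na2SO4 has the smaller value, so Na2SO4 is the limiting reagent.
(b) Moles of BaSO4 = 0.580007 mol Na2SO4 × (1/1) = 0.580007 mol; mass = 0.580007 mol × 233.4 g/mol = 135.4 g
(c) BaCl2 consumed = 0.580007 × (1/1) = 0.580007 mol; remaining = 3.02022 − 0.580007 = 2.44021 mol; mass = 2.44021 mol × 208.23 g/mol = 508.1 g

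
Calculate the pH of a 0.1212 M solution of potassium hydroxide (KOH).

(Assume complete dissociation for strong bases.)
pH = 13.08

[OH⁻] = 0.1212 M for strong base. pOH = -log[OH⁻] = 0.92, pH = 14 - pOH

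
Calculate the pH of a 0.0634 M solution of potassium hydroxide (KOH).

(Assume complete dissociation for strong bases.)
pH = 12.80

[OH⁻] = 0.0634 M for strong base. pOH = -log[OH⁻] = 1.20, pH = 14 - pOH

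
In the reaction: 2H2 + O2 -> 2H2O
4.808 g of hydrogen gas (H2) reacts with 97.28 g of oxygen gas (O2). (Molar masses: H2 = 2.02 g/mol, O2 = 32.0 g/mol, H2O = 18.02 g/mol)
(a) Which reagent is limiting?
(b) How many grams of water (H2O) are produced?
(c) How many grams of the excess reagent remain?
(a) H2, (b) 42.89 g, (c) 59.2 g

Moles of H2 = 4.808 g ÷ 2.02 g/mol = 2.3802 mol
Moles of O2 = 97.28 g ÷ 32.0 g/mol = 3.04 mol
Moles ÷ coefficient: H2: 2.3802/2 = 1.19, O2: 3.04/1 = 3.04
(a) H2 has the smaller value, so H2 is the limiting reagent.
(b) Moles of H2O = 2.3802 mol H2 × (2/2) = 2.3802 mol; mass = 2.3802 mol × 18.02 g/mol = 42.89 g
(c) O2 consumed = 2.3802 × (1/2) = 1.1901 mol; remaining = 3.04 − 1.1901 = 1.8499 mol; mass = 1.8499 mol × 32.0 g/mol = 59.2 g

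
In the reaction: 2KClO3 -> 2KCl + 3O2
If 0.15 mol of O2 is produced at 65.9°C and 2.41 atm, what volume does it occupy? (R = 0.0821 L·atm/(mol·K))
T = 65.9°C + 273.15 = 339.05 K
V = nRT/P = (0.15 × 0.0821 × 339.05) / 2.41
V = 1.73 L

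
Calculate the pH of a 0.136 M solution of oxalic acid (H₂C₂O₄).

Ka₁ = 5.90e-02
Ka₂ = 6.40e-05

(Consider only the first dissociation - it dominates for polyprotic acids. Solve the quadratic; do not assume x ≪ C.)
pH = 1.19

x² + Ka₁·x − Ka₁·C = 0 with Ka₁ = 5.90e-02, C = 0.136.
x = (−Ka₁ + √(Ka₁² + 4·Ka₁·C))/2 = 6.4809e-02 M, so pH = 1.19.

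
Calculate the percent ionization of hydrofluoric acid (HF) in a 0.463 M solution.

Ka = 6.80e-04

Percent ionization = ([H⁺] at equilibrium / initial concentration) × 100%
Percent ionization = 3.76%

Let x = [H⁺]. Ka = x²/(C - x) ⇒ x² + (6.80e-04)x - (6.80e-04)(0.463) = 0. x = 1.7407e-02. Percent = (1.7407e-02/0.463) × 100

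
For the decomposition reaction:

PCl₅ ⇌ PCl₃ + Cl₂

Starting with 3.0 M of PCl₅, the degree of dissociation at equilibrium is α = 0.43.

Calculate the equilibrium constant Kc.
K_c = 0.9732

x = α·[A]₀ = 0.43 × 3.0 = 1.29 M dissociated.
At eq: [PCl₅] = 3.0 − 1.29 = 1.71 M; [PCl₃] = [Cl₂] = x = 1.29 M.
Kc = [PCl₃][Cl₂]/[PCl₅] = (1.29)²/1.71 = 0.9732.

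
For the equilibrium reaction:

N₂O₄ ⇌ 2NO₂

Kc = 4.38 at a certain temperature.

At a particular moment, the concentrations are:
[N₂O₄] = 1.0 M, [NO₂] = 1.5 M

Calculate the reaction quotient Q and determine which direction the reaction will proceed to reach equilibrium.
Q = 2.250, Q < K, reaction proceeds forward (toward products)

Q = ([NO₂]^2) / ([N₂O₄])
  = ((1.5)^2) / ((1.0)) = 2.25/1 = 2.25
Since Q = 2.25 < Kc = 4.38, the reaction proceeds forward (toward products) to reach equilibrium.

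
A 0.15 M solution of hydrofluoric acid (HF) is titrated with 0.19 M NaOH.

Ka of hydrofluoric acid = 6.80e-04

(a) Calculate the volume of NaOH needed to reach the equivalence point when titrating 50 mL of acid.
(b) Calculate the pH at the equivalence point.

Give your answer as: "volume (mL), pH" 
V = 39.5 mL, pH = 8.05

(a) At equivalence: moles acid = moles base.
moles acid = 0.15 × 0.05 = 0.0075 mol; V_NaOH = 0.0075/0.19 = 0.03947 L = 39.5 mL.
(b) At equivalence, all acid → conjugate base A⁻ at [A⁻] = 0.0075/0.08947 = 0.08382 M.
Kb = Kw/Ka = 1.0e-14/6.80e-04 = 1.471e-11; [OH⁻] = √(Kb·[A⁻]) = 1.110e-06; pOH = 5.95; pH = 14 − pOH = 8.05.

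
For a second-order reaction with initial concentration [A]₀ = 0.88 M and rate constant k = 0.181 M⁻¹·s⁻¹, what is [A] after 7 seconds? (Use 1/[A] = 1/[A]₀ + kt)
0.4161 M

1/[A] = 1/[A]₀ + k·t = 1/0.88 + (0.181)·(7) = 1.1364 + 1.2670 = 2.4034
[A] = 1/2.4034 = 0.4161 M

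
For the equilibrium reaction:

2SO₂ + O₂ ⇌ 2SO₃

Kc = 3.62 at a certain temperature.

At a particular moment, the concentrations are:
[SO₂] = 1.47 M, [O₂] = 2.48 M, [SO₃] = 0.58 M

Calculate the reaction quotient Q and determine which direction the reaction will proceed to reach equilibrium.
Q = 0.063, Q < K, reaction proceeds forward (toward products)

Q = ([SO₃]^2) / ([SO₂]^2 × [O₂])
  = ((0.58)^2) / ((1.47)^2·(2.48)) = 0.3364/5.359 = 0.06277
Since Q = 0.06277 < Kc = 3.62, the reaction proceeds forward (toward products) to reach equilibrium.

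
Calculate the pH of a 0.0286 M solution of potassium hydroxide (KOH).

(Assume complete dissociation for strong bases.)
pH = 12.46

[OH⁻] = 0.0286 M for strong base. pOH = -log[OH⁻] = 1.54, pH = 14 - pOH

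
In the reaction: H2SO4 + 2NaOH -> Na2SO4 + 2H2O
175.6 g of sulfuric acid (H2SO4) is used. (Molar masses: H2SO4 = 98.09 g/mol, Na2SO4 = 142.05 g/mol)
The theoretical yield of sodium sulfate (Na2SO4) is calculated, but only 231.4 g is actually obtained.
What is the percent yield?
Moles of H2SO4 = 175.6 g ÷ 98.09 g/mol = 1.79019 mol
Mole ratio: 1 mol Na2SO4 / 1 mol H2SO4
Moles of Na2SO4 = 1.79019 × (1/1) = 1.79019 mol
Theoretical yield = 1.79019 mol × 142.05 g/mol = 254.3 g
Actual yield = 231.4 g
Percent yield = (231.4 / 254.3) × 100% = 91.0%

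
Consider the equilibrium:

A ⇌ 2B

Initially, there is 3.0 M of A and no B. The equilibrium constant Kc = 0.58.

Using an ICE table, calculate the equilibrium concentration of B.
[B] = 1.182 M

ICE: [A] = 3.0 − x, [B] = 2x.
Kc = (2x)²/(3.0 − x) = 0.58 ⇒ 4x² + 0.58x − 1.74 = 0.
x = (−0.58 + √(0.58² + 4·4·1.74))/(2·4) = (−0.58 + √28.176)/8 = 0.59102.
[B] = 2x = 1.182 M.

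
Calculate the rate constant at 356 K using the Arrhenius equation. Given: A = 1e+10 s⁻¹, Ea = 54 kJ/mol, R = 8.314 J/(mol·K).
1.19e+02 s⁻¹

k = A·exp(-Ea/(R·T)) = 1e+10·exp(-54000/(8.314·356)) = 1e+10·exp(-18.2446) = 1e+10·1.1926e-08 = 1.19e+02 s⁻¹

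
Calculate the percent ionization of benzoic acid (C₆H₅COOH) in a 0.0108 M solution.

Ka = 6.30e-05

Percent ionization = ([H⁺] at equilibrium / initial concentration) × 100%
Percent ionization = 7.35%

Let x = [H⁺]. Ka = x²/(C - x) ⇒ x² + (6.30e-05)x - (6.30e-05)(0.0108) = 0. x = 7.9396e-04. Percent = (7.9396e-04/0.0108) × 100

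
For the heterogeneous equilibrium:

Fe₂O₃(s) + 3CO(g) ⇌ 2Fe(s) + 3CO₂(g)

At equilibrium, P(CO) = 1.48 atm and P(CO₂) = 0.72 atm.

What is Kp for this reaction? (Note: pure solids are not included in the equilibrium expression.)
K_p = 0.115

Solids (Fe₂O₃, Fe) are excluded.
Kp = P(CO₂)³/P(CO)³ = (0.72)³/(1.48)³ = 0.3732/3.242 = 0.115.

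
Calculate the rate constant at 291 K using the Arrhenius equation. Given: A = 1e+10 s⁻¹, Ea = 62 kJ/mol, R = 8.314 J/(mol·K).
7.42e-02 s⁻¹

k = A·exp(-Ea/(R·T)) = 1e+10·exp(-62000/(8.314·291)) = 1e+10·exp(-25.6265) = 1e+10·7.4228e-12 = 7.42e-02 s⁻¹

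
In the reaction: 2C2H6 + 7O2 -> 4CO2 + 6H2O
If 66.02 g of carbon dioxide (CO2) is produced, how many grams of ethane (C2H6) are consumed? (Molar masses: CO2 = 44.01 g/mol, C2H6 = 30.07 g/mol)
Moles of CO2 = 66.02 g ÷ 44.01 g/mol = 1.50011 mol
Mole ratio: 2 mol C2H6 / 4 mol CO2
Moles of C2H6 = 1.50011 × (2/4) = 0.750057 mol
Mass of C2H6 = 0.750057 mol × 30.07 g/mol = 22.55 g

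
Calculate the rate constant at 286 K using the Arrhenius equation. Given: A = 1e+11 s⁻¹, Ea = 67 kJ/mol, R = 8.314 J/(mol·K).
5.79e-02 s⁻¹

k = A·exp(-Ea/(R·T)) = 1e+11·exp(-67000/(8.314·286)) = 1e+11·exp(-28.1773) = 1e+11·5.7912e-13 = 5.79e-02 s⁻¹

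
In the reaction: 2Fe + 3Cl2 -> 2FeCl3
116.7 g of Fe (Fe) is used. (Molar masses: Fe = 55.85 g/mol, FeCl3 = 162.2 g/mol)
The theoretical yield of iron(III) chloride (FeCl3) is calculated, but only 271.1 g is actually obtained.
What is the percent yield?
Moles of Fe = 116.7 g ÷ 55.85 g/mol = 2.08953 mol
Mole ratio: 2 mol FeCl3 / 2 mol Fe
Moles of FeCl3 = 2.08953 × (2/2) = 2.08953 mol
Theoretical yield = 2.08953 mol × 162.2 g/mol = 338.92 g
Actual yield = 271.1 g
Percent yield = (271.1 / 338.92) × 100% = 80.0%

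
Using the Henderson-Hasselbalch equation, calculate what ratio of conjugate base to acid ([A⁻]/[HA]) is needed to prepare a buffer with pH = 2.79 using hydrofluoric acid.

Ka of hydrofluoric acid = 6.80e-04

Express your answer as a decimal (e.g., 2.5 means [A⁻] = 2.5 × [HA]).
[A⁻]/[HA] = 0.419

pKa = −log(6.80e-04) = 3.1675. pH = pKa + log([A⁻]/[HA]). 2.79 = 3.1675 + log(ratio). log(ratio) = 2.79 − 3.1675 = -0.3775. ratio = 10^(-0.3775) = 0.419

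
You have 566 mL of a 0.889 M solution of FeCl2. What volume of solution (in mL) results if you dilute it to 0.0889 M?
Using M₁V₁ = M₂V₂:
0.889 × 566 = 0.0889 × V₂
V₂ = (0.889 × 566) / 0.0889 = 5660 mL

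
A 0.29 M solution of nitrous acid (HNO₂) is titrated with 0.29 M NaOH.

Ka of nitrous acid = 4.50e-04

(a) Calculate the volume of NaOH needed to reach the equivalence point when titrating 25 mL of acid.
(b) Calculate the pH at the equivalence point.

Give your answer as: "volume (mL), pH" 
V = 25.0 mL, pH = 8.25

(a) At equivalence: moles acid = moles base.
moles acid = 0.29 × 0.025 = 0.00725 mol; V_NaOH = 0.00725/0.29 = 0.025 L = 25.0 mL.
(b) At equivalence, all acid → conjugate base A⁻ at [A⁻] = 0.00725/0.05 = 0.145 M.
Kb = Kw/Ka = 1.0e-14/4.50e-04 = 2.222e-11; [OH⁻] = √(Kb·[A⁻]) = 1.795e-06; pOH = 5.75; pH = 14 − pOH = 8.25.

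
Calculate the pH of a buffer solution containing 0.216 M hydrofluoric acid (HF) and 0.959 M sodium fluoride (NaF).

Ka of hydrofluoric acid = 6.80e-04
pH = 3.81

pKa = -log(6.80e-04) = 3.17. pH = pKa + log([A⁻]/[HA]) = 3.17 + log(0.959/0.216)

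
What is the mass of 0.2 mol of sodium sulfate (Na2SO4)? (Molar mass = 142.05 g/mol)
Mass = 0.2 mol × 142.05 g/mol = 28.41 g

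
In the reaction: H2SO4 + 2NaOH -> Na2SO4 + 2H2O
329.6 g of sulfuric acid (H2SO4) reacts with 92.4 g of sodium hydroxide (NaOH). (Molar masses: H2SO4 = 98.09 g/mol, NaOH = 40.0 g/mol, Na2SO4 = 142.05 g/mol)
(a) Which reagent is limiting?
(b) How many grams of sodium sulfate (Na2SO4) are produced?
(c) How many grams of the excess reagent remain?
(a) NaOH, (b) 164.1 g, (c) 216.3 g

Moles of H2SO4 = 329.6 g ÷ 98.09 g/mol = 3.36018 mol
Moles of NaOH = 92.4 g ÷ 40.0 g/mol = 2.31 mol
Moles ÷ coefficient: H2SO4: 3.36018/1 = 3.36, NaOH: 2.31/2 = 1.155
(a) NaOH has the smaller value, so NaOH is the limiting reagent.
(b) Moles of Na2SO4 = 2.31 mol NaOH × (1/2) = 1.155 mol; mass = 1.155 mol × 142.05 g/mol = 164.1 g
(c) H2SO4 consumed = 2.31 × (1/2) = 1.155 mol; remaining = 3.36018 − 1.155 = 2.20518 mol; mass = 2.20518 mol × 98.09 g/mol = 216.3 g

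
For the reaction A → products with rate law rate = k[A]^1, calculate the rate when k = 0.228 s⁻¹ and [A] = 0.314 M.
0.07159 M/s

rate = k·[A]^1 = 0.228·(0.314)^1 = 0.228·0.314 = 0.07159 M/s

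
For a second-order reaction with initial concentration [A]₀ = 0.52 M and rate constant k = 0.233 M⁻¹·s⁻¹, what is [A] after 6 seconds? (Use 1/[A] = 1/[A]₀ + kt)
0.3011 M

1/[A] = 1/[A]₀ + k·t = 1/0.52 + (0.233)·(6) = 1.9231 + 1.3980 = 3.3211
[A] = 1/3.3211 = 0.3011 M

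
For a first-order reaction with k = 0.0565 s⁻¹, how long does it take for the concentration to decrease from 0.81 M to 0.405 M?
12.27 s

From ln[A] = ln[A]₀ - k·t: t = ln([A]₀/[A])/k = ln(0.81/0.405)/0.0565 = ln(2.0000)/0.0565 = 0.6931/0.0565 = 12.27 s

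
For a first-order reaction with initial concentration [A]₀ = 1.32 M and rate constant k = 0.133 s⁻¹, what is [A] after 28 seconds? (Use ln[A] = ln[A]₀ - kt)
0.0319 M

ln[A] = ln[A]₀ - k·t = ln(1.32) - (0.133)·(28) = 0.2776 - 3.7240 = -3.4464
[A] = e^(-3.4464) = 0.0319 M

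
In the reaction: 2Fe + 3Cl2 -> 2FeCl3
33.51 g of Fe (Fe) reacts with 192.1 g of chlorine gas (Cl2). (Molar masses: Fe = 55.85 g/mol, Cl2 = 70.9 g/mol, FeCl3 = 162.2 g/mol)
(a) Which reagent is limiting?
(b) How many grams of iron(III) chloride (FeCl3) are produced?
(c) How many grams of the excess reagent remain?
(a) Fe, (b) 97.32 g, (c) 128.3 g

Moles of Fe = 33.51 g ÷ 55.85 g/mol = 0.6 mol
Moles of Cl2 = 192.1 g ÷ 70.9 g/mol = 2.70945 mol
Moles ÷ coefficient: Fe: 0.6/2 = 0.3, Cl2: 2.70945/3 = 0.9031
(a) Fe has the smaller value, so Fe is the limiting reagent.
(b) Moles of FeCl3 = 0.6 mol Fe × (2/2) = 0.6 mol; mass = 0.6 mol × 162.2 g/mol = 97.32 g
(c) Cl2 consumed = 0.6 × (3/2) = 0.9 mol; remaining = 2.70945 − 0.9 = 1.80945 mol; mass = 1.80945 mol × 70.9 g/mol = 128.3 g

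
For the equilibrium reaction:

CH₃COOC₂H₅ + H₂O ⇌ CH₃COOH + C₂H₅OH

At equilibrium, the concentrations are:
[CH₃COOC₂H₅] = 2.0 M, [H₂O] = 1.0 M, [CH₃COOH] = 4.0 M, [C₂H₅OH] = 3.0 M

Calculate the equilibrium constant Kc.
K_c = 6.0000

Kc = ([CH₃COOH] × [C₂H₅OH]) / ([CH₃COOC₂H₅] × [H₂O])
   = ((4.0)·(3.0)) / ((2.0)·(1.0))
   = 12 / 2 = 6.0000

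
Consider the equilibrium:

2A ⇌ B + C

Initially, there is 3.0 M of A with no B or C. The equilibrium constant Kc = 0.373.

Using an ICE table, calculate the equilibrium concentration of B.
[B] = 0.825 M

ICE: [A] = 3.0 − 2x, [B] = [C] = x.
Kc = x²/(3.0 − 2x)² = 0.373 ⇒ √Kc = x/(3.0 − 2x).
x = √0.373·3.0/(1 + 2√0.373) = 0.61074·3.0/2.2215 = 0.82477.
[B] = x = 0.825 M.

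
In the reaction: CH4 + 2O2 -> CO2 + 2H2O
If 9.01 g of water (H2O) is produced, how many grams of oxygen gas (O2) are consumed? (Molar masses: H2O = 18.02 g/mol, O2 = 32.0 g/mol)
Moles of H2O = 9.01 g ÷ 18.02 g/mol = 0.5 mol
Mole ratio: 2 mol O2 / 2 mol H2O
Moles of O2 = 0.5 × (2/2) = 0.5 mol
Mass of O2 = 0.5 mol × 32.0 g/mol = 16 g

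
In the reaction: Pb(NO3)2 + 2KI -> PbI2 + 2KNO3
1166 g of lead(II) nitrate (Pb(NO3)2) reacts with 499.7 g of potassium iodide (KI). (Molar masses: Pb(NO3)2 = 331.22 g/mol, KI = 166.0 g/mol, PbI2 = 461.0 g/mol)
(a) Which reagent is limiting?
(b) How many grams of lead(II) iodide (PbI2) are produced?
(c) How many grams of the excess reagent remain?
(a) KI, (b) 693.9 g, (c) 667.5 g

Moles of Pb(NO3)2 = 1166 g ÷ 331.22 g/mol = 3.52032 mol
Moles of KI = 499.7 g ÷ 166.0 g/mol = 3.01024 mol
Moles ÷ coefficient: Pb(NO3)2: 3.52032/1 = 3.52, KI: 3.01024/2 = 1.505
(a) KI has the smaller value, so KI is the limiting reagent.
(b) Moles of PbI2 = 3.01024 mol KI × (1/2) = 1.50512 mol; mass = 1.50512 mol × 461.0 g/mol = 693.9 g
(c) Pb(NO3)2 consumed = 3.01024 × (1/2) = 1.50512 mol; remaining = 3.52032 − 1.50512 = 2.0152 mol; mass = 2.0152 mol × 331.22 g/mol = 667.5 g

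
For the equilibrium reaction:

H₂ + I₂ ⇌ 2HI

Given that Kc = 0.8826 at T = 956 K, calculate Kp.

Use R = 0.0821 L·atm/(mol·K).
K_p = 0.8826

Δn = (moles gaseous products) − (moles gaseous reactants) = 0
T = 956 K; RT = 0.0821 × 956 = 78.4876
Kp = Kc·(RT)^Δn = 0.8826 × (78.4876)^0 = 0.8826 × 1 = 0.8826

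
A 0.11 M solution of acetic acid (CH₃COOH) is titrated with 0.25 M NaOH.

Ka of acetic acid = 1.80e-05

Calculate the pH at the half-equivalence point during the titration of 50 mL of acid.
pH = pKa = 4.74

At the half-equivalence point, [HA] = [A⁻], so by Henderson–Hasselbalch pH = pKa + log(1) = pKa.
pKa = −log(1.80e-05) = 4.74.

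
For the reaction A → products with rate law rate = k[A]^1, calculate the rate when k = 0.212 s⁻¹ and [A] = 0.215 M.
0.04558 M/s

rate = k·[A]^1 = 0.212·(0.215)^1 = 0.212·0.215 = 0.04558 M/s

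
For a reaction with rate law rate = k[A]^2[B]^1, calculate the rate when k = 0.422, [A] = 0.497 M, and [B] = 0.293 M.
0.03054 M/s

rate = k·[A]^2·[B]^1 = 0.422·(0.497)^2·(0.293)^1 = 0.422·0.247009·0.293 = 0.03054 M/s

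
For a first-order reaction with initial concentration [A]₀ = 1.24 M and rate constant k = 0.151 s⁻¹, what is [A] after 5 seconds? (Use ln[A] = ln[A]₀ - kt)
0.5828 M

ln[A] = ln[A]₀ - k·t = ln(1.24) - (0.151)·(5) = 0.2151 - 0.7550 = -0.5399
[A] = e^(-0.5399) = 0.5828 M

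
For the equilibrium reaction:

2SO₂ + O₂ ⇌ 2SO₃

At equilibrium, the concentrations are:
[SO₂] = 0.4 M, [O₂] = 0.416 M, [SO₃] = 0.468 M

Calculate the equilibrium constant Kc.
K_c = 3.2906

Kc = ([SO₃]^2) / ([SO₂]^2 × [O₂])
   = ((0.468)^2) / ((0.4)^2·(0.416))
   = 0.21902 / 0.06656 = 3.2906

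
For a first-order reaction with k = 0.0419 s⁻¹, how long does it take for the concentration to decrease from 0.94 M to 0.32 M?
25.72 s

From ln[A] = ln[A]₀ - k·t: t = ln([A]₀/[A])/k = ln(0.94/0.32)/0.0419 = ln(2.9375)/0.0419 = 1.0776/0.0419 = 25.72 s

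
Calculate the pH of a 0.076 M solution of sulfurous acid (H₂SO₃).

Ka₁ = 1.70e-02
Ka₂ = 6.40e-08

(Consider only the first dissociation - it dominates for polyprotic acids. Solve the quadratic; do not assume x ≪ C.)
pH = 1.55

x² + Ka₁·x − Ka₁·C = 0 with Ka₁ = 1.70e-02, C = 0.076.
x = (−Ka₁ + √(Ka₁² + 4·Ka₁·C))/2 = 2.8436e-02 M, so pH = 1.55.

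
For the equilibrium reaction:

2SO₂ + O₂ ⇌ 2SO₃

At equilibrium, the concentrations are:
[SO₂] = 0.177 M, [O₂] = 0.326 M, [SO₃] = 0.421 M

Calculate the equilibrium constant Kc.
K_c = 17.3540

Kc = ([SO₃]^2) / ([SO₂]^2 × [O₂])
   = ((0.421)^2) / ((0.177)^2·(0.326))
   = 0.17724 / 0.010213 = 17.3540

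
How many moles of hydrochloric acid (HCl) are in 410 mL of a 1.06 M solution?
Moles = Molarity × Volume (L)
Moles = 1.06 M × 0.41 L = 0.4346 mol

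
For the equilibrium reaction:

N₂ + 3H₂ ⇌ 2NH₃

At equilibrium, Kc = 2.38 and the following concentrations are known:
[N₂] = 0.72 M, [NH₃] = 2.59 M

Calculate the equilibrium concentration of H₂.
[H₂] = 1.5760 M

Kc = ([NH₃]^2) / ([N₂] × [H₂]^3) = 2.38
[H₂]^3 = (product terms)/(Kc · other reactant terms) = 6.7081 / (2.38 · 0.72) = 3.9146
[H₂] = (3.9146)^(1/3) = 1.5760 M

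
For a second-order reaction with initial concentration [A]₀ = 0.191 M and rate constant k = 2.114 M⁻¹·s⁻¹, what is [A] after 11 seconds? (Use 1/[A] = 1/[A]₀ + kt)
0.0351 M

1/[A] = 1/[A]₀ + k·t = 1/0.191 + (2.114)·(11) = 5.2356 + 23.2540 = 28.4896
[A] = 1/28.4896 = 0.0351 M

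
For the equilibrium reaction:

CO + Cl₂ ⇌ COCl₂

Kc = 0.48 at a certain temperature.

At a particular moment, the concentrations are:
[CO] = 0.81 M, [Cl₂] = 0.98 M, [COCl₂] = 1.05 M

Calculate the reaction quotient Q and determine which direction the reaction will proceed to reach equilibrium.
Q = 1.323, Q > K, reaction proceeds reverse (toward reactants)

Q = ([COCl₂]) / ([CO] × [Cl₂])
  = ((1.05)) / ((0.81)·(0.98)) = 1.05/0.7938 = 1.323
Since Q = 1.323 > Kc = 0.48, the reaction proceeds reverse (toward reactants) to reach equilibrium.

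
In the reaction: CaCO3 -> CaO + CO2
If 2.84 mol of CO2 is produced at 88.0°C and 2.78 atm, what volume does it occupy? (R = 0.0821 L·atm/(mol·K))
T = 88.0°C + 273.15 = 361.15 K
V = nRT/P = (2.84 × 0.0821 × 361.15) / 2.78
V = 30.29 L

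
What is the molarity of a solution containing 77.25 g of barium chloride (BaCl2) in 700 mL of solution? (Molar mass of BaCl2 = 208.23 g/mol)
Moles of BaCl2 = 77.25 g ÷ 208.23 g/mol = 0.370984 mol
Volume = 700 mL = 0.7 L
Molarity = 0.370984 mol ÷ 0.7 L = 0.53 M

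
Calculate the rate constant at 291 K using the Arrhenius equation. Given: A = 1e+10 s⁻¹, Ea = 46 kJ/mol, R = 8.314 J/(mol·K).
5.53e+01 s⁻¹

k = A·exp(-Ea/(R·T)) = 1e+10·exp(-46000/(8.314·291)) = 1e+10·exp(-19.0132) = 1e+10·5.5294e-09 = 5.53e+01 s⁻¹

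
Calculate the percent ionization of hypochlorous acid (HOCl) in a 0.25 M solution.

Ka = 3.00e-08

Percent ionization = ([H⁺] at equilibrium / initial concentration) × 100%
Percent ionization = 0.0346%

Let x = [H⁺]. Ka = x²/(C - x) ⇒ x² + (3.00e-08)x - (3.00e-08)(0.25) = 0. x = 8.6588e-05. Percent = (8.6588e-05/0.25) × 100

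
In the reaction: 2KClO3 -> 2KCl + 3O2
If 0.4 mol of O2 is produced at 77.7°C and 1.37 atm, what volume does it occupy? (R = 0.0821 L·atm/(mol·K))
T = 77.7°C + 273.15 = 350.85 K
V = nRT/P = (0.4 × 0.0821 × 350.85) / 1.37
V = 8.41 L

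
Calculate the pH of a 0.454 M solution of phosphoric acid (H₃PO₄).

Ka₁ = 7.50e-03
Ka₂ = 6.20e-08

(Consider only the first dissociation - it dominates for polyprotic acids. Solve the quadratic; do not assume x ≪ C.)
pH = 1.26

x² + Ka₁·x − Ka₁·C = 0 with Ka₁ = 7.50e-03, C = 0.454.
x = (−Ka₁ + √(Ka₁² + 4·Ka₁·C))/2 = 5.4723e-02 M, so pH = 1.26.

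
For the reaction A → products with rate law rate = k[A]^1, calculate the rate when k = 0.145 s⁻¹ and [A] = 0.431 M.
0.06249 M/s

rate = k·[A]^1 = 0.145·(0.431)^1 = 0.145·0.431 = 0.06249 M/s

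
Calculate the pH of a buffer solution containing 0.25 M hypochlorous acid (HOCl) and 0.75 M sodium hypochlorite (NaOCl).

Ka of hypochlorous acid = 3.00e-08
pH = 8.00

pKa = -log(3.00e-08) = 7.52. pH = pKa + log([A⁻]/[HA]) = 7.52 + log(0.75/0.25)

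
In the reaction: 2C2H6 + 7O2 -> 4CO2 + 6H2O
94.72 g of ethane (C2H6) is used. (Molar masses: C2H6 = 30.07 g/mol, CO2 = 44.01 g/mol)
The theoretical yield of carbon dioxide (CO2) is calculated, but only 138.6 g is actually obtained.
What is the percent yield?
Moles of C2H6 = 94.72 g ÷ 30.07 g/mol = 3.14998 mol
Mole ratio: 4 mol CO2 / 2 mol C2H6
Moles of CO2 = 3.14998 × (4/2) = 6.29997 mol
Theoretical yield = 6.29997 mol × 44.01 g/mol = 277.26 g
Actual yield = 138.6 g
Percent yield = (138.6 / 277.26) × 100% = 50.0%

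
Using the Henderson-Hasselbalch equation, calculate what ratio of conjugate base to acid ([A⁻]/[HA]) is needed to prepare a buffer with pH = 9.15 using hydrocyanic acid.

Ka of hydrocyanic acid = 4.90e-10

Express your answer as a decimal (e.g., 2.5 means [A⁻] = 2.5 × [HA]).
[A⁻]/[HA] = 0.692

pKa = −log(4.90e-10) = 9.3098. pH = pKa + log([A⁻]/[HA]). 9.15 = 9.3098 + log(ratio). log(ratio) = 9.15 − 9.3098 = -0.1598. ratio = 10^(-0.1598) = 0.692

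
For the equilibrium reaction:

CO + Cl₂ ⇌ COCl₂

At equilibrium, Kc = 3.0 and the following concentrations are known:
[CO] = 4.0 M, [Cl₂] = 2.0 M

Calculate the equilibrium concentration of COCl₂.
[COCl₂] = 24.0000 M

Kc = ([COCl₂]) / ([CO] × [Cl₂]) = 3.0
[COCl₂]^1 = Kc · (reactant terms)/(other product terms) = 3.0 · 8 / 1 = 24
[COCl₂] = 24.0000 M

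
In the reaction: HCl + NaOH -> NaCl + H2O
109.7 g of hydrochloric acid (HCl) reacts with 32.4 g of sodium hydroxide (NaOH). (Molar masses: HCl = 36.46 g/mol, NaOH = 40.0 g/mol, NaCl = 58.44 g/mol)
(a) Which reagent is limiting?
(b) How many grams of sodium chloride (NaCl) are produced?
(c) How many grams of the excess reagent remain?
(a) NaOH, (b) 47.34 g, (c) 80.17 g

Moles of HCl = 109.7 g ÷ 36.46 g/mol = 3.00878 mol
Moles of NaOH = 32.4 g ÷ 40.0 g/mol = 0.81 mol
Moles ÷ coefficient: HCl: 3.00878/1 = 3.009, NaOH: 0.81/1 = 0.81
(a) NaOH has the smaller value, so NaOH is the limiting reagent.
(b) Moles of NaCl = 0.81 mol NaOH × (1/1) = 0.81 mol; mass = 0.81 mol × 58.44 g/mol = 47.34 g
(c) HCl consumed = 0.81 × (1/1) = 0.81 mol; remaining = 3.00878 − 0.81 = 2.19878 mol; mass = 2.19878 mol × 36.46 g/mol = 80.17 g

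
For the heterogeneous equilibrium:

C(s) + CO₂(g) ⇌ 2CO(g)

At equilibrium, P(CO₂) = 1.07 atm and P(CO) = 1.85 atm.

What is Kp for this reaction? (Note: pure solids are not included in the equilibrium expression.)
K_p = 3.199

Solid C is excluded.
Kp = P(CO)²/P(CO₂) = (1.85)²/1.07 = 3.423/1.07 = 3.199.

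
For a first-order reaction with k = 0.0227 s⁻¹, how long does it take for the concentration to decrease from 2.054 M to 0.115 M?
126.99 s

From ln[A] = ln[A]₀ - k·t: t = ln([A]₀/[A])/k = ln(2.054/0.115)/0.0227 = ln(17.8609)/0.0227 = 2.8826/0.0227 = 126.99 s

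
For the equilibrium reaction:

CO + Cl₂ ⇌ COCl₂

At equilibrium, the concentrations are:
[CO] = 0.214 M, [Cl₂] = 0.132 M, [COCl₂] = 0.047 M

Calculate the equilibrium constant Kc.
K_c = 1.6638

Kc = ([COCl₂]) / ([CO] × [Cl₂])
   = ((0.047)) / ((0.214)·(0.132))
   = 0.047 / 0.028248 = 1.6638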